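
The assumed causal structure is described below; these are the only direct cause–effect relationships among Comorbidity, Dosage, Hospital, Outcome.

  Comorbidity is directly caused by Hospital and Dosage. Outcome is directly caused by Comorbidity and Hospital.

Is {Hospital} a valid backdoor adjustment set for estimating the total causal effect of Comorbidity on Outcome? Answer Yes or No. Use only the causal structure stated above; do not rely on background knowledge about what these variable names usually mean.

Yes

Backdoor paths from Comorbidity to Outcome (paths whose first edge points into Comorbidity):
  P1: Comorbidity <- Hospital -> Outcome
Condition 1 (no descendant of Comorbidity in the set): holds — descendants of Comorbidity are {Outcome}; none are in {Hospital}.
Condition 2 (every backdoor path blocked by {Hospital}):
  P1: blocked at fork node Hospital ∈ conditioning set.
{Hospital} satisfies the backdoor criterion.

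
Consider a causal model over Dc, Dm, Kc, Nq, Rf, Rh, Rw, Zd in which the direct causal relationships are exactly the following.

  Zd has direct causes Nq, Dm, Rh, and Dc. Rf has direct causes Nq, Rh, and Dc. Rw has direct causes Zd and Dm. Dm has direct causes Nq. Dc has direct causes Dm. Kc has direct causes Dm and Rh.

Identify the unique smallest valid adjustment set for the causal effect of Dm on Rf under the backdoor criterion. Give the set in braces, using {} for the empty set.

{Nq}

Variables eligible for adjustment (non-descendants of Dm, excluding Dm and Rf): {Nq, Rh}.
Backdoor paths from Dm to Rf:
  P1: Dm <- Nq -> Zd <- Rh -> Rf
  P2: Dm <- Nq -> Zd <- Dc -> Rf
  P3: Dm <- Nq -> Rf
The empty set is not sufficient: P3 (Dm <- Nq -> Rf) has no collider blocking it and no conditioned non-collider, so it is open.
Try {Nq}:
  P1: blocked at fork node Nq ∈ conditioning set.
  P2: blocked at fork node Nq ∈ conditioning set.
  P3: blocked at fork node Nq ∈ conditioning set.
{Nq} contains no descendant of Dm and blocks every backdoor path.
No other singleton works — e.g. {Rh} leaves P3 open — so {Nq} is the unique smallest valid adjustment set.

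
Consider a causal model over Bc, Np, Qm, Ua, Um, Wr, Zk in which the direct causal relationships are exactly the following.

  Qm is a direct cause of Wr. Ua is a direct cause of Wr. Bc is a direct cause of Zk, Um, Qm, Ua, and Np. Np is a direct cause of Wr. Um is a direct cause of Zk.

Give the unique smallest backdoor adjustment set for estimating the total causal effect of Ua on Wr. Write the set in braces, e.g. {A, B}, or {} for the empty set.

Variables eligible for adjustment (non-descendants of Ua, excluding Ua and Wr): {Bc, Np, Qm, Um, Zk}.
Backdoor paths from Ua to Wr:
  P1: Ua <- Bc -> Np -> Wr
  P2: Ua <- Bc -> Qm -> Wr
The empty set is not sufficient: P1 (Ua <- Bc -> Np -> Wr) has no collider blocking it and no conditioned non-collider, so it is open.
Try {Bc}:
  P1: blocked at fork node Bc ∈ conditioning set.
  P2: blocked at fork node Bc ∈ conditioning set.
{Bc} contains no descendant of Ua and blocks every backdoor path.
No other singleton works — e.g. {Um} leaves P1 open — so {Bc} is the unique smallest valid adjustment set.

{Bc}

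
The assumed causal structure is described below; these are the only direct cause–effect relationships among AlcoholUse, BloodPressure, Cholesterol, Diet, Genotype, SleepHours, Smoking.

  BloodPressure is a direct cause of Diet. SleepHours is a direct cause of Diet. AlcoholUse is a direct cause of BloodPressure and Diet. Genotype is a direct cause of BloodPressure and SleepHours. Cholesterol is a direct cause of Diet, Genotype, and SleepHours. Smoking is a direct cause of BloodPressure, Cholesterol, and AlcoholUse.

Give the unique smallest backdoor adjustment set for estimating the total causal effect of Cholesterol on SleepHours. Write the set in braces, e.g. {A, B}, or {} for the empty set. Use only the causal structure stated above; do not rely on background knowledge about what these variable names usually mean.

Variables eligible for adjustment (non-descendants of Cholesterol, excluding Cholesterol and SleepHours): {AlcoholUse, Smoking}.
Backdoor paths from Cholesterol to SleepHours:
  P1: Cholesterol <- Smoking -> AlcoholUse -> BloodPressure <- Genotype -> SleepHours
  P2: Cholesterol <- Smoking -> AlcoholUse -> BloodPressure -> Diet <- SleepHours
  P3: Cholesterol <- Smoking -> AlcoholUse -> Diet <- SleepHours
  P4: Cholesterol <- Smoking -> AlcoholUse -> Diet <- BloodPressure <- Genotype -> SleepHours
  P5: Cholesterol <- Smoking -> BloodPressure <- AlcoholUse -> Diet <- SleepHours
  P6: Cholesterol <- Smoking -> BloodPressure <- Genotype -> SleepHours
  P7: Cholesterol <- Smoking -> BloodPressure -> Diet <- SleepHours
Each backdoor path contains an unconditioned collider, so every path is already blocked with the empty conditioning set:
  P1: blocked at collider BloodPressure (neither it nor any descendant is in the conditioning set).
  P2: blocked at collider Diet (neither it nor any descendant is in the conditioning set).
  P3: blocked at collider Diet (neither it nor any descendant is in the conditioning set).
  P4: blocked at collider Diet (neither it nor any descendant is in the conditioning set).
  P5: blocked at collider BloodPressure (neither it nor any descendant is in the conditioning set).
  P6: blocked at collider BloodPressure (neither it nor any descendant is in the conditioning set).
  P7: blocked at collider Diet (neither it nor any descendant is in the conditioning set).
The empty set is therefore the unique smallest valid set.

{}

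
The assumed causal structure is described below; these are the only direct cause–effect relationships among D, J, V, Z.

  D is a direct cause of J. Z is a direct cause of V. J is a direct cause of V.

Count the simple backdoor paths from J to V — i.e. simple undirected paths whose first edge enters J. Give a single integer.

A backdoor path from J to V is any simple undirected path whose first edge points into J (i.e. leaves J via a parent).
Parents of J: {D}.
No simple path from any parent of J reaches V without revisiting J, so there are no backdoor paths.

0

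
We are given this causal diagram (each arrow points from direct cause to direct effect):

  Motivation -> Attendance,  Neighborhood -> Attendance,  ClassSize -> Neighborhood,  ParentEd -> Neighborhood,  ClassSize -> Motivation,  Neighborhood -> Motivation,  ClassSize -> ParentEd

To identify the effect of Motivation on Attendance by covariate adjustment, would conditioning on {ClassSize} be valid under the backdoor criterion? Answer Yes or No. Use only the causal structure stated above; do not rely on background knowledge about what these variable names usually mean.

No

Backdoor paths from Motivation to Attendance (paths whose first edge points into Motivation):
  P1: Motivation <- ClassSize -> ParentEd -> Neighborhood -> Attendance
  P2: Motivation <- ClassSize -> Neighborhood -> Attendance
  P3: Motivation <- Neighborhood -> Attendance
Condition 1 (no descendant of Motivation in the set): holds — descendants of Motivation are {Attendance}; none are in {ClassSize}.
Condition 2 (every backdoor path blocked by {ClassSize}):
  P1: blocked at fork node ClassSize ∈ conditioning set.
  P2: blocked at fork node ClassSize ∈ conditioning set.
  P3: open — no interior node is in the conditioning set.
{ClassSize} does not satisfy the backdoor criterion.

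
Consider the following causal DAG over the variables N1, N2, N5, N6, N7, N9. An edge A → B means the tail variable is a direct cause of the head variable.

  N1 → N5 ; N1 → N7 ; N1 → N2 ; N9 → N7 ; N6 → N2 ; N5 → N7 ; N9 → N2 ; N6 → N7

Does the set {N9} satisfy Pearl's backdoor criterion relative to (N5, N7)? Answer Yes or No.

No

Backdoor paths from N5 to N7 (paths whose first edge points into N5):
  P1: N5 <- N1 -> N7
  P2: N5 <- N1 -> N2 <- N9 -> N7
  P3: N5 <- N1 -> N2 <- N6 -> N7
Condition 1 (no descendant of N5 in the set): holds — descendants of N5 are {N7}; none are in {N9}.
Condition 2 (every backdoor path blocked by {N9}):
  P1: open — no interior node is in the conditioning set.
  P2: blocked at collider N2 (neither it nor any descendant is in the conditioning set).
  P3: blocked at collider N2 (neither it nor any descendant is in the conditioning set).
{N9} does not satisfy the backdoor criterion.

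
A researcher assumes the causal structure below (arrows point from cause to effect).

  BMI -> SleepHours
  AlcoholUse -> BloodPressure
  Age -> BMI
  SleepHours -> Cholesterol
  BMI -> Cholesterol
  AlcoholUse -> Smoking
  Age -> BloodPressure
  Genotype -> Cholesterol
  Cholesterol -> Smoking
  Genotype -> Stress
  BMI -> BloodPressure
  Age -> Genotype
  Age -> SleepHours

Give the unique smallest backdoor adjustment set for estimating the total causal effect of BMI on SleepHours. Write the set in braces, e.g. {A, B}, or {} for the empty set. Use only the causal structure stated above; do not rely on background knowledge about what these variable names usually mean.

Variables eligible for adjustment (non-descendants of BMI, excluding BMI and SleepHours): {Age, AlcoholUse, Genotype, Stress}.
Backdoor paths from BMI to SleepHours:
  P1: BMI <- Age -> Genotype -> Cholesterol <- SleepHours
  P2: BMI <- Age -> SleepHours
  P3: BMI <- Age -> BloodPressure <- AlcoholUse -> Smoking <- Cholesterol <- SleepHours
The empty set is not sufficient: P2 (BMI <- Age -> SleepHours) has no collider blocking it and no conditioned non-collider, so it is open.
Try {Age}:
  P1: blocked at fork node Age ∈ conditioning set.
  P2: blocked at fork node Age ∈ conditioning set.
  P3: blocked at fork node Age ∈ conditioning set.
{Age} contains no descendant of BMI and blocks every backdoor path.
No other singleton works — e.g. {Genotype} leaves P2 open — so {Age} is the unique smallest valid adjustment set.

{Age}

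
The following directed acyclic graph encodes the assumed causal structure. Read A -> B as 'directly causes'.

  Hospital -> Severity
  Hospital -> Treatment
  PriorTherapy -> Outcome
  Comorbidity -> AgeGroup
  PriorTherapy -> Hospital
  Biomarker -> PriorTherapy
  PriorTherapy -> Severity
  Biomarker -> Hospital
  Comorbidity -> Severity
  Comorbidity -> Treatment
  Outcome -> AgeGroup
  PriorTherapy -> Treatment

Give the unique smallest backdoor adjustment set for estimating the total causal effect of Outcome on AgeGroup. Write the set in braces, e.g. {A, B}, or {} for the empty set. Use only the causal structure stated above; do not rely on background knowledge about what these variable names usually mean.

Variables eligible for adjustment (non-descendants of Outcome, excluding Outcome and AgeGroup): {Biomarker, Comorbidity, Hospital, PriorTherapy, Severity, Treatment}.
Backdoor paths from Outcome to AgeGroup:
  P1: Outcome <- PriorTherapy <- Biomarker -> Hospital -> Severity <- Comorbidity -> AgeGroup
  P2: Outcome <- PriorTherapy <- Biomarker -> Hospital -> Treatment <- Comorbidity -> AgeGroup
  P3: Outcome <- PriorTherapy -> Hospital -> Severity <- Comorbidity -> AgeGroup
  P4: Outcome <- PriorTherapy -> Hospital -> Treatment <- Comorbidity -> AgeGroup
  P5: Outcome <- PriorTherapy -> Severity <- Comorbidity -> AgeGroup
  P6: Outcome <- PriorTherapy -> Severity <- Hospital -> Treatment <- Comorbidity -> AgeGroup
  P7: Outcome <- PriorTherapy -> Treatment <- Comorbidity -> AgeGroup
  P8: Outcome <- PriorTherapy -> Treatment <- Hospital -> Severity <- Comorbidity -> AgeGroup
Each backdoor path contains an unconditioned collider, so every path is already blocked with the empty conditioning set:
  P1: blocked at collider Severity (neither it nor any descendant is in the conditioning set).
  P2: blocked at collider Treatment (neither it nor any descendant is in the conditioning set).
  P3: blocked at collider Severity (neither it nor any descendant is in the conditioning set).
  P4: blocked at collider Treatment (neither it nor any descendant is in the conditioning set).
  P5: blocked at collider Severity (neither it nor any descendant is in the conditioning set).
  P6: blocked at collider Severity (neither it nor any descendant is in the conditioning set).
  P7: blocked at collider Treatment (neither it nor any descendant is in the conditioning set).
  P8: blocked at collider Treatment (neither it nor any descendant is in the conditioning set).
The empty set is therefore the unique smallest valid set.

{}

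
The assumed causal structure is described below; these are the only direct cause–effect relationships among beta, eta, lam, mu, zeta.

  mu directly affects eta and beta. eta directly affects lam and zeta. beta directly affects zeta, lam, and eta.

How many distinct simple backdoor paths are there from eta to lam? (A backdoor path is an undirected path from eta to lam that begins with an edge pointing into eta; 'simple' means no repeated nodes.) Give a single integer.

A backdoor path from eta to lam is any simple undirected path whose first edge points into eta (i.e. leaves eta via a parent).
Parents of eta: {beta, mu}.
Enumerating:
  P1: eta <- mu -> beta -> lam
  P2: eta <- beta -> lam
That exhausts the simple backdoor paths. Count: 2.

2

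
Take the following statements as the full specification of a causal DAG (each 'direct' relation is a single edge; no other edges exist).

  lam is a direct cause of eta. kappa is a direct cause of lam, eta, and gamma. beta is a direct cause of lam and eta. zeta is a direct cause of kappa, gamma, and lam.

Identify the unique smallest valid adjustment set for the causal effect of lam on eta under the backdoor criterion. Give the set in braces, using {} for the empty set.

Variables eligible for adjustment (non-descendants of lam, excluding lam and eta): {beta, gamma, kappa, zeta}.
Backdoor paths from lam to eta:
  P1: lam <- beta -> eta
  P2: lam <- zeta -> kappa -> eta
  P3: lam <- zeta -> gamma <- kappa -> eta
  P4: lam <- kappa -> eta
The empty set is not sufficient: P1 (lam <- beta -> eta) has no collider blocking it and no conditioned non-collider, so it is open.
Try {beta, kappa}:
  P1: blocked at fork node beta ∈ conditioning set.
  P2: blocked at chain node kappa ∈ conditioning set.
  P3: blocked at collider gamma (neither it nor any descendant is in the conditioning set).
  P4: blocked at fork node kappa ∈ conditioning set.
{beta, kappa} contains no descendant of lam and blocks every backdoor path.
Every element of {beta, kappa} is needed (dropping beta leaves P1 open; dropping kappa leaves P2 open), so no proper subset is valid.
Among all size-2 subsets of the eligible variables, only {beta, kappa} blocks every backdoor path, so it is the unique smallest valid adjustment set.

{beta, kappa}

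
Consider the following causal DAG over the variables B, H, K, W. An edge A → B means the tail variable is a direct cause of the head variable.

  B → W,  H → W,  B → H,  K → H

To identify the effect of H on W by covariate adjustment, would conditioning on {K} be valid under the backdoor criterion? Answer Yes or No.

Backdoor paths from H to W (paths whose first edge points into H):
  P1: H <- B -> W
Condition 1 (no descendant of H in the set): holds — descendants of H are {W}; none are in {K}.
Condition 2 (every backdoor path blocked by {K}):
  P1: open — no interior node is in the conditioning set.
{K} does not satisfy the backdoor criterion.

No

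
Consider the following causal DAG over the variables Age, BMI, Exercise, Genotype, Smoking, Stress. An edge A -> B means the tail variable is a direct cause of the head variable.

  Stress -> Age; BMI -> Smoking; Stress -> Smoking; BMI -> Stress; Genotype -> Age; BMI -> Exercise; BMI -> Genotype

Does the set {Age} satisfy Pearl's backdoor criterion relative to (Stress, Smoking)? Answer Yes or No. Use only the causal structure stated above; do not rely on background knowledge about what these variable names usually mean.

Backdoor paths from Stress to Smoking (paths whose first edge points into Stress):
  P1: Stress <- BMI -> Smoking
Condition 1 (no descendant of Stress in the set): FAILS — Age is a descendant of Stress.
Condition 2 (every backdoor path blocked by {Age}):
  P1: open — no interior node is in the conditioning set.
{Age} does not satisfy the backdoor criterion.

No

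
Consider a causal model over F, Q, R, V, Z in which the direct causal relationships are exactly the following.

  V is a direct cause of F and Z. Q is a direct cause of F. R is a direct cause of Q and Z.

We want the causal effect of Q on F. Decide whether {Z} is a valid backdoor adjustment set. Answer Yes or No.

Backdoor paths from Q to F (paths whose first edge points into Q):
  P1: Q <- R -> Z <- V -> F
Condition 1 (no descendant of Q in the set): holds — descendants of Q are {F}; none are in {Z}.
Condition 2 (every backdoor path blocked by {Z}):
  P1: open — collider(s) Z are conditioned on (or have a conditioned descendant) and no non-collider on the path is in the set.
{Z} does not satisfy the backdoor criterion.

No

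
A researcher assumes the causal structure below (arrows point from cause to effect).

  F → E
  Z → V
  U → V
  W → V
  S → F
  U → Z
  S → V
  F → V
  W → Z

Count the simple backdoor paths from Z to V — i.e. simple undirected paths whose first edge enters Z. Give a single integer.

2

A backdoor path from Z to V is any simple undirected path whose first edge points into Z (i.e. leaves Z via a parent).
Parents of Z: {U, W}.
Enumerating:
  P1: Z <- U -> V
  P2: Z <- W -> V
That exhausts the simple backdoor paths. Count: 2.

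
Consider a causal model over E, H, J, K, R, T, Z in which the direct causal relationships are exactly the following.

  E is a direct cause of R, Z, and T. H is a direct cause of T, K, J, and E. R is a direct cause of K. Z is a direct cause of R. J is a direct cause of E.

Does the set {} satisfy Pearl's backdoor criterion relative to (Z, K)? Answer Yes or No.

Backdoor paths from Z to K (paths whose first edge points into Z):
  P1: Z <- E <- H -> K
  P2: Z <- E <- J <- H -> K
  P3: Z <- E -> R -> K
  P4: Z <- E -> T <- H -> K
Condition 1 (no descendant of Z in the set): holds — descendants of Z are {K, R}; none are in {}.
Condition 2 (every backdoor path blocked by {}):
  P1: open — no interior node is in the conditioning set.
  P2: open — no interior node is in the conditioning set.
  P3: open — no interior node is in the conditioning set.
  P4: blocked at collider T (neither it nor any descendant is in the conditioning set).
{} does not satisfy the backdoor criterion.

No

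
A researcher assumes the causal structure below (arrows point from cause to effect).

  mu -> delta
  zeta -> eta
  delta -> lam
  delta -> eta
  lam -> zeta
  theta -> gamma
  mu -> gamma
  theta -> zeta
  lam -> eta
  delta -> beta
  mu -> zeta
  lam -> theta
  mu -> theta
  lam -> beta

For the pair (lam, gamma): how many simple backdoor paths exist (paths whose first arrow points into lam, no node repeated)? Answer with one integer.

A backdoor path from lam to gamma is any simple undirected path whose first edge points into lam (i.e. leaves lam via a parent).
Parents of lam: {delta}.
Enumerating:
  P1: lam <- delta <- mu -> theta -> gamma
  P2: lam <- delta <- mu -> gamma
  P3: lam <- delta <- mu -> zeta <- theta -> gamma
  P4: lam <- delta -> eta <- zeta <- mu -> theta -> gamma
  P5: lam <- delta -> eta <- zeta <- mu -> gamma
  P6: lam <- delta -> eta <- zeta <- theta <- mu -> gamma
  P7: lam <- delta -> eta <- zeta <- theta -> gamma
That exhausts the simple backdoor paths. Count: 7.

7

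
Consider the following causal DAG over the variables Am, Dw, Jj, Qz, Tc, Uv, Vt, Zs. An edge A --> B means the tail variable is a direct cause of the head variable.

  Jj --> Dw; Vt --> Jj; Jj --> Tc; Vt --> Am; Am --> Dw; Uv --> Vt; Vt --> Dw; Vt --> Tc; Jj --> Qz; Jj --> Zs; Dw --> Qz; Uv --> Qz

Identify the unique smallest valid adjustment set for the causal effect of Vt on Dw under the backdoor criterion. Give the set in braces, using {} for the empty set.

{}

Variables eligible for adjustment (non-descendants of Vt, excluding Vt and Dw): {Uv}.
Backdoor paths from Vt to Dw:
  P1: Vt <- Uv -> Qz <- Jj -> Dw
  P2: Vt <- Uv -> Qz <- Dw
Each backdoor path contains an unconditioned collider, so every path is already blocked with the empty conditioning set:
  P1: blocked at collider Qz (neither it nor any descendant is in the conditioning set).
  P2: blocked at collider Qz (neither it nor any descendant is in the conditioning set).
The empty set is therefore the unique smallest valid set.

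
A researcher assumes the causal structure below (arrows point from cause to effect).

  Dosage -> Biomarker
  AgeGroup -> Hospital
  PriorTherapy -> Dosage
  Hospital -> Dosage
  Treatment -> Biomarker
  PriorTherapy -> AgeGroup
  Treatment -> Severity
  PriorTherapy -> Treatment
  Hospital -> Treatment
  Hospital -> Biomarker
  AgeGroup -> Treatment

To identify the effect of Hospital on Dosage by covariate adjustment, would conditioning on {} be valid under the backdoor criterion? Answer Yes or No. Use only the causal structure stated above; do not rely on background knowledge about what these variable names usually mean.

Backdoor paths from Hospital to Dosage (paths whose first edge points into Hospital):
  P1: Hospital <- AgeGroup <- PriorTherapy -> Dosage
  P2: Hospital <- AgeGroup <- PriorTherapy -> Treatment -> Biomarker <- Dosage
  P3: Hospital <- AgeGroup -> Treatment <- PriorTherapy -> Dosage
  P4: Hospital <- AgeGroup -> Treatment -> Biomarker <- Dosage
Condition 1 (no descendant of Hospital in the set): holds — descendants of Hospital are {Biomarker, Dosage, Severity, Treatment}; none are in {}.
Condition 2 (every backdoor path blocked by {}):
  P1: open — no interior node is in the conditioning set.
  P2: blocked at collider Biomarker (neither it nor any descendant is in the conditioning set).
  P3: blocked at collider Treatment (neither it nor any descendant is in the conditioning set).
  P4: blocked at collider Biomarker (neither it nor any descendant is in the conditioning set).
{} does not satisfy the backdoor criterion.

No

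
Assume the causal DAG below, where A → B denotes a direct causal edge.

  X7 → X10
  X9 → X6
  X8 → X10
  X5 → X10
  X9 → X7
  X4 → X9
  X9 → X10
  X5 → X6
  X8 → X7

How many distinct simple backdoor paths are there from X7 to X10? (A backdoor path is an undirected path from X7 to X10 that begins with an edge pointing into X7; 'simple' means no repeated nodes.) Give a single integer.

3

A backdoor path from X7 to X10 is any simple undirected path whose first edge points into X7 (i.e. leaves X7 via a parent).
Parents of X7: {X8, X9}.
Enumerating:
  P1: X7 <- X9 -> X6 <- X5 -> X10
  P2: X7 <- X9 -> X10
  P3: X7 <- X8 -> X10
That exhausts the simple backdoor paths. Count: 3.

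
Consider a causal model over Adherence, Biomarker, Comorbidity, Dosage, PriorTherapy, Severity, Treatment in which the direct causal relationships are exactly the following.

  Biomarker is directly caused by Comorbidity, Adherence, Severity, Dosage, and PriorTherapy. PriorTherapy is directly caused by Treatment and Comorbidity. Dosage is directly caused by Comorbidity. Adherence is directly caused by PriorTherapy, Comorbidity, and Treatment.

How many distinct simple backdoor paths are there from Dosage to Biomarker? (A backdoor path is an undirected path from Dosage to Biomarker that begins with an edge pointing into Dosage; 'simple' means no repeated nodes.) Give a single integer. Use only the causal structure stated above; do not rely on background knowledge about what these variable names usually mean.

A backdoor path from Dosage to Biomarker is any simple undirected path whose first edge points into Dosage (i.e. leaves Dosage via a parent).
Parents of Dosage: {Comorbidity}.
Enumerating:
  P1: Dosage <- Comorbidity -> PriorTherapy <- Treatment -> Adherence -> Biomarker
  P2: Dosage <- Comorbidity -> PriorTherapy -> Adherence -> Biomarker
  P3: Dosage <- Comorbidity -> PriorTherapy -> Biomarker
  P4: Dosage <- Comorbidity -> Adherence <- Treatment -> PriorTherapy -> Biomarker
  P5: Dosage <- Comorbidity -> Adherence <- PriorTherapy -> Biomarker
  P6: Dosage <- Comorbidity -> Adherence -> Biomarker
  P7: Dosage <- Comorbidity -> Biomarker
That exhausts the simple backdoor paths. Count: 7.

7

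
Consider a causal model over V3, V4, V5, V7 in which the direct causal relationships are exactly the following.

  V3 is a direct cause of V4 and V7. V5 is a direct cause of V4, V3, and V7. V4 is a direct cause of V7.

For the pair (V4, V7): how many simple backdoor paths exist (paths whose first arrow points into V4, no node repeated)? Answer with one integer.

A backdoor path from V4 to V7 is any simple undirected path whose first edge points into V4 (i.e. leaves V4 via a parent).
Parents of V4: {V3, V5}.
Enumerating:
  P1: V4 <- V5 -> V3 -> V7
  P2: V4 <- V5 -> V7
  P3: V4 <- V3 <- V5 -> V7
  P4: V4 <- V3 -> V7
That exhausts the simple backdoor paths. Count: 4.

4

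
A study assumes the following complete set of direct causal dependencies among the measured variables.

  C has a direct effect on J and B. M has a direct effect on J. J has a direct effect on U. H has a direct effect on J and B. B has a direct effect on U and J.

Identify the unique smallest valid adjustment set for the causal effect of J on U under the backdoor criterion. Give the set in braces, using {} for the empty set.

{B}

Variables eligible for adjustment (non-descendants of J, excluding J and U): {B, C, H, M}.
Backdoor paths from J to U:
  P1: J <- H -> B -> U
  P2: J <- C -> B -> U
  P3: J <- B -> U
The empty set is not sufficient: P1 (J <- H -> B -> U) has no collider blocking it and no conditioned non-collider, so it is open.
Try {B}:
  P1: blocked at chain node B ∈ conditioning set.
  P2: blocked at chain node B ∈ conditioning set.
  P3: blocked at fork node B ∈ conditioning set.
{B} contains no descendant of J and blocks every backdoor path.
No other singleton works — e.g. {H} leaves P2 open — so {B} is the unique smallest valid adjustment set.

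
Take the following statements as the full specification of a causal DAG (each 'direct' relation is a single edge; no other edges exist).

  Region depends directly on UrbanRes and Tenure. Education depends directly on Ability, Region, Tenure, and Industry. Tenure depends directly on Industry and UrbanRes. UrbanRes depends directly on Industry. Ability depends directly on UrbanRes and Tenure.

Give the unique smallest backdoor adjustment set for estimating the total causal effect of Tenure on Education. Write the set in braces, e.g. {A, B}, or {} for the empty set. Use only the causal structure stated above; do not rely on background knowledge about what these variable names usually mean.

Variables eligible for adjustment (non-descendants of Tenure, excluding Tenure and Education): {Industry, UrbanRes}.
Backdoor paths from Tenure to Education:
  P1: Tenure <- Industry -> UrbanRes -> Region -> Education
  P2: Tenure <- Industry -> UrbanRes -> Ability -> Education
  P3: Tenure <- Industry -> Education
  P4: Tenure <- UrbanRes <- Industry -> Education
  P5: Tenure <- UrbanRes -> Region -> Education
  P6: Tenure <- UrbanRes -> Ability -> Education
The empty set is not sufficient: P1 (Tenure <- Industry -> UrbanRes -> Region -> Education) has no collider blocking it and no conditioned non-collider, so it is open.
Try {Industry, UrbanRes}:
  P1: blocked at fork node Industry ∈ conditioning set.
  P2: blocked at fork node Industry ∈ conditioning set.
  P3: blocked at fork node Industry ∈ conditioning set.
  P4: blocked at chain node UrbanRes ∈ conditioning set.
  P5: blocked at fork node UrbanRes ∈ conditioning set.
  P6: blocked at fork node UrbanRes ∈ conditioning set.
{Industry, UrbanRes} contains no descendant of Tenure and blocks every backdoor path.
Every element of {Industry, UrbanRes} is needed (dropping Industry leaves P3 open; dropping UrbanRes leaves P5 open), so no proper subset is valid.
Among all size-2 subsets of the eligible variables, only {Industry, UrbanRes} blocks every backdoor path, so it is the unique smallest valid adjustment set.

{Industry, UrbanRes}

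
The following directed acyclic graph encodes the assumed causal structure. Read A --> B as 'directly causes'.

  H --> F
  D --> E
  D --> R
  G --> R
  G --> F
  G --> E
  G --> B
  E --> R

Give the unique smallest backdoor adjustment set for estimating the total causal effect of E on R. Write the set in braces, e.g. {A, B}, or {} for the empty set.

Variables eligible for adjustment (non-descendants of E, excluding E and R): {B, D, F, G, H}.
Backdoor paths from E to R:
  P1: E <- D -> R
  P2: E <- G -> R
The empty set is not sufficient: P1 (E <- D -> R) has no collider blocking it and no conditioned non-collider, so it is open.
Try {D, G}:
  P1: blocked at fork node D ∈ conditioning set.
  P2: blocked at fork node G ∈ conditioning set.
{D, G} contains no descendant of E and blocks every backdoor path.
Every element of {D, G} is needed (dropping D leaves P1 open; dropping G leaves P2 open), so no proper subset is valid.
Among all size-2 subsets of the eligible variables, only {D, G} blocks every backdoor path, so it is the unique smallest valid adjustment set.

{D, G}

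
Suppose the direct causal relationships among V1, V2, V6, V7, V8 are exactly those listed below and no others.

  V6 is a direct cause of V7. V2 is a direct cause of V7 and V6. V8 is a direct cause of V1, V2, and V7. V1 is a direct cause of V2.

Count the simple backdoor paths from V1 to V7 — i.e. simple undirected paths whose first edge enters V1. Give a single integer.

3

A backdoor path from V1 to V7 is any simple undirected path whose first edge points into V1 (i.e. leaves V1 via a parent).
Parents of V1: {V8}.
Enumerating:
  P1: V1 <- V8 -> V2 -> V6 -> V7
  P2: V1 <- V8 -> V2 -> V7
  P3: V1 <- V8 -> V7
That exhausts the simple backdoor paths. Count: 3.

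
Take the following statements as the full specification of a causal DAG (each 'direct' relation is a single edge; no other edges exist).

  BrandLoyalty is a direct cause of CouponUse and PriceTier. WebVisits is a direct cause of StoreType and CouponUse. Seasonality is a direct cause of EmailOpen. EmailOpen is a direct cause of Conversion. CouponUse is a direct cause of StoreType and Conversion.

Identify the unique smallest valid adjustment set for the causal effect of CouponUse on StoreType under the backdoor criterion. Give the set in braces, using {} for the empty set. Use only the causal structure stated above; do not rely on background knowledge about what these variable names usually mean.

Variables eligible for adjustment (non-descendants of CouponUse, excluding CouponUse and StoreType): {BrandLoyalty, EmailOpen, PriceTier, Seasonality, WebVisits}.
Backdoor paths from CouponUse to StoreType:
  P1: CouponUse <- WebVisits -> StoreType
The empty set is not sufficient: P1 (CouponUse <- WebVisits -> StoreType) has no collider blocking it and no conditioned non-collider, so it is open.
Try {WebVisits}:
  P1: blocked at fork node WebVisits ∈ conditioning set.
{WebVisits} contains no descendant of CouponUse and blocks every backdoor path.
No other singleton works — e.g. {Seasonality} leaves P1 open — so {WebVisits} is the unique smallest valid adjustment set.

{WebVisits}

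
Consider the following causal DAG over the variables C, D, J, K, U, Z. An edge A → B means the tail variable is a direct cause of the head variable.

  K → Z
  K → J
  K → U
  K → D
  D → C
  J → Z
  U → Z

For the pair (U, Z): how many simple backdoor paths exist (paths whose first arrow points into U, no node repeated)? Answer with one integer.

2

A backdoor path from U to Z is any simple undirected path whose first edge points into U (i.e. leaves U via a parent).
Parents of U: {K}.
Enumerating:
  P1: U <- K -> J -> Z
  P2: U <- K -> Z
That exhausts the simple backdoor paths. Count: 2.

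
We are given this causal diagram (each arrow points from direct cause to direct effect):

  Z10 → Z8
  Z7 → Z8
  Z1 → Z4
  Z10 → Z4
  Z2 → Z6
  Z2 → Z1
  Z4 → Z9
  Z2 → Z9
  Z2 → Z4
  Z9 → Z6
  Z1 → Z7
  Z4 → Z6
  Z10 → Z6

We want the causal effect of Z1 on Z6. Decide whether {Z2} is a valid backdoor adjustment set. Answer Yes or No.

Backdoor paths from Z1 to Z6 (paths whose first edge points into Z1):
  P1: Z1 <- Z2 -> Z4 <- Z10 -> Z6
  P2: Z1 <- Z2 -> Z4 -> Z9 -> Z6
  P3: Z1 <- Z2 -> Z4 -> Z6
  P4: Z1 <- Z2 -> Z9 <- Z4 <- Z10 -> Z6
  P5: Z1 <- Z2 -> Z9 <- Z4 -> Z6
  P6: Z1 <- Z2 -> Z9 -> Z6
  P7: Z1 <- Z2 -> Z6
Condition 1 (no descendant of Z1 in the set): holds — descendants of Z1 are {Z4, Z6, Z7, Z8, Z9}; none are in {Z2}.
Condition 2 (every backdoor path blocked by {Z2}):
  P1: blocked at fork node Z2 ∈ conditioning set.
  P2: blocked at fork node Z2 ∈ conditioning set.
  P3: blocked at fork node Z2 ∈ conditioning set.
  P4: blocked at fork node Z2 ∈ conditioning set.
  P5: blocked at fork node Z2 ∈ conditioning set.
  P6: blocked at fork node Z2 ∈ conditioning set.
  P7: blocked at fork node Z2 ∈ conditioning set.
{Z2} satisfies the backdoor criterion.

Yes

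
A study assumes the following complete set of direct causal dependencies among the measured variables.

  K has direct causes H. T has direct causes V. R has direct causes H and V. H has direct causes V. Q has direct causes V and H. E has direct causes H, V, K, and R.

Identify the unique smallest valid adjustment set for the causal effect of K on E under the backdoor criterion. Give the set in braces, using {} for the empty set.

{H}

Variables eligible for adjustment (non-descendants of K, excluding K and E): {H, Q, R, T, V}.
Backdoor paths from K to E:
  P1: K <- H <- V -> R -> E
  P2: K <- H <- V -> E
  P3: K <- H -> R <- V -> E
  P4: K <- H -> R -> E
  P5: K <- H -> Q <- V -> R -> E
  P6: K <- H -> Q <- V -> E
  P7: K <- H -> E
The empty set is not sufficient: P1 (K <- H <- V -> R -> E) has no collider blocking it and no conditioned non-collider, so it is open.
Try {H}:
  P1: blocked at chain node H ∈ conditioning set.
  P2: blocked at chain node H ∈ conditioning set.
  P3: blocked at fork node H ∈ conditioning set.
  P4: blocked at fork node H ∈ conditioning set.
  P5: blocked at fork node H ∈ conditioning set.
  P6: blocked at fork node H ∈ conditioning set.
  P7: blocked at fork node H ∈ conditioning set.
{H} contains no descendant of K and blocks every backdoor path.
No other singleton works — e.g. {V} leaves P4 open — so {H} is the unique smallest valid adjustment set.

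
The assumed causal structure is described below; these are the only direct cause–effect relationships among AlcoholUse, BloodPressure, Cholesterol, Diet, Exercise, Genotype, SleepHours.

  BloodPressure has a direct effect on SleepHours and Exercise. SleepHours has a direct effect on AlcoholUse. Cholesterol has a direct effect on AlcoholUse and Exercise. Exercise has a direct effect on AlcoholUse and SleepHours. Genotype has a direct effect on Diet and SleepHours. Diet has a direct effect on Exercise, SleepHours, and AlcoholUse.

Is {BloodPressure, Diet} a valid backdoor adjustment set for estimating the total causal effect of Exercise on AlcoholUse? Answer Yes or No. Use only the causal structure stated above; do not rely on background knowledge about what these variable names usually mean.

No

Backdoor paths from Exercise to AlcoholUse (paths whose first edge points into Exercise):
  P1: Exercise <- Diet <- Genotype -> SleepHours -> AlcoholUse
  P2: Exercise <- Diet -> SleepHours -> AlcoholUse
  P3: Exercise <- Diet -> AlcoholUse
  P4: Exercise <- BloodPressure -> SleepHours <- Genotype -> Diet -> AlcoholUse
  P5: Exercise <- BloodPressure -> SleepHours <- Diet -> AlcoholUse
  P6: Exercise <- BloodPressure -> SleepHours -> AlcoholUse
  P7: Exercise <- Cholesterol -> AlcoholUse
Condition 1 (no descendant of Exercise in the set): holds — descendants of Exercise are {AlcoholUse, SleepHours}; none are in {BloodPressure, Diet}.
Condition 2 (every backdoor path blocked by {BloodPressure, Diet}):
  P1: blocked at chain node Diet ∈ conditioning set.
  P2: blocked at fork node Diet ∈ conditioning set.
  P3: blocked at fork node Diet ∈ conditioning set.
  P4: blocked at fork node BloodPressure ∈ conditioning set.
  P5: blocked at fork node BloodPressure ∈ conditioning set.
  P6: blocked at fork node BloodPressure ∈ conditioning set.
  P7: open — no interior node is in the conditioning set.
{BloodPressure, Diet} does not satisfy the backdoor criterion.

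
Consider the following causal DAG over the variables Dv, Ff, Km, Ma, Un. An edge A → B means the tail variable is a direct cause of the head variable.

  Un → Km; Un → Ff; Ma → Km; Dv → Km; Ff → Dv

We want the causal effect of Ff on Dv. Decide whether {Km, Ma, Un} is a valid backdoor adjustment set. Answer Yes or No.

Backdoor paths from Ff to Dv (paths whose first edge points into Ff):
  P1: Ff <- Un -> Km <- Dv
Condition 1 (no descendant of Ff in the set): FAILS — Km is a descendant of Ff.
Condition 2 (every backdoor path blocked by {Km, Ma, Un}):
  P1: blocked at fork node Un ∈ conditioning set.
{Km, Ma, Un} does not satisfy the backdoor criterion.

No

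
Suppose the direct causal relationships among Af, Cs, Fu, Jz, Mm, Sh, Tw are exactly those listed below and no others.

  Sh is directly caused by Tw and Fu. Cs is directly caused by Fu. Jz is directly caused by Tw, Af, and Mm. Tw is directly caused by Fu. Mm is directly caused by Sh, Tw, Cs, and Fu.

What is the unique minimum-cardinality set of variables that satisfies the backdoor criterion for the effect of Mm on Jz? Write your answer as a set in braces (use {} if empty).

Variables eligible for adjustment (non-descendants of Mm, excluding Mm and Jz): {Af, Cs, Fu, Sh, Tw}.
Backdoor paths from Mm to Jz:
  P1: Mm <- Fu -> Tw -> Jz
  P2: Mm <- Fu -> Sh <- Tw -> Jz
  P3: Mm <- Cs <- Fu -> Tw -> Jz
  P4: Mm <- Cs <- Fu -> Sh <- Tw -> Jz
  P5: Mm <- Tw -> Jz
  P6: Mm <- Sh <- Fu -> Tw -> Jz
  P7: Mm <- Sh <- Tw -> Jz
The empty set is not sufficient: P1 (Mm <- Fu -> Tw -> Jz) has no collider blocking it and no conditioned non-collider, so it is open.
Try {Tw}:
  P1: blocked at chain node Tw ∈ conditioning set.
  P2: blocked at collider Sh (neither it nor any descendant is in the conditioning set).
  P3: blocked at chain node Tw ∈ conditioning set.
  P4: blocked at collider Sh (neither it nor any descendant is in the conditioning set).
  P5: blocked at fork node Tw ∈ conditioning set.
  P6: blocked at chain node Tw ∈ conditioning set.
  P7: blocked at fork node Tw ∈ conditioning set.
{Tw} contains no descendant of Mm and blocks every backdoor path.
No other singleton works — e.g. {Fu} leaves P5 open — so {Tw} is the unique smallest valid adjustment set.

{Tw}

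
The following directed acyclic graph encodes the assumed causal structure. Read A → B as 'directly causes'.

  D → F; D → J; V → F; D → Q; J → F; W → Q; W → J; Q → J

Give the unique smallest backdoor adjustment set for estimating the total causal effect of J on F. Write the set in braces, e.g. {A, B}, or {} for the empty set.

Variables eligible for adjustment (non-descendants of J, excluding J and F): {D, Q, V, W}.
Backdoor paths from J to F:
  P1: J <- D -> F
  P2: J <- W -> Q <- D -> F
  P3: J <- Q <- D -> F
The empty set is not sufficient: P1 (J <- D -> F) has no collider blocking it and no conditioned non-collider, so it is open.
Try {D}:
  P1: blocked at fork node D ∈ conditioning set.
  P2: blocked at collider Q (neither it nor any descendant is in the conditioning set).
  P3: blocked at fork node D ∈ conditioning set.
{D} contains no descendant of J and blocks every backdoor path.
No other singleton works — e.g. {W} leaves P1 open — so {D} is the unique smallest valid adjustment set.

{D}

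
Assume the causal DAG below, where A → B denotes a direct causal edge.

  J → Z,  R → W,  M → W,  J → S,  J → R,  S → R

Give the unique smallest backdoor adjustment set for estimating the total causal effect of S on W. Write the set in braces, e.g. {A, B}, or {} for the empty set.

{J}

Variables eligible for adjustment (non-descendants of S, excluding S and W): {J, M, Z}.
Backdoor paths from S to W:
  P1: S <- J -> R -> W
The empty set is not sufficient: P1 (S <- J -> R -> W) has no collider blocking it and no conditioned non-collider, so it is open.
Try {J}:
  P1: blocked at fork node J ∈ conditioning set.
{J} contains no descendant of S and blocks every backdoor path.
No other singleton works — e.g. {M} leaves P1 open — so {J} is the unique smallest valid adjustment set.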